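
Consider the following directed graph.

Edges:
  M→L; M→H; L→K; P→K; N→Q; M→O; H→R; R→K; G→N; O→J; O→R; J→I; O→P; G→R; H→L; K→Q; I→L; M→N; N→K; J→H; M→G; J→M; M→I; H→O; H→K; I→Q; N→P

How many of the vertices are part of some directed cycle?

4

A vertex is on a directed cycle iff it belongs to a strongly connected component of size ≥ 2 (or has a self-loop).
The vertices on cycles are {H, J, M, O} — 4 in total.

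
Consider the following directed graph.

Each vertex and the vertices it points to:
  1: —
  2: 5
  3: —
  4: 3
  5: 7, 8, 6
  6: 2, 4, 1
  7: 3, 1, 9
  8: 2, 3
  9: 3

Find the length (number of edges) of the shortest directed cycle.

3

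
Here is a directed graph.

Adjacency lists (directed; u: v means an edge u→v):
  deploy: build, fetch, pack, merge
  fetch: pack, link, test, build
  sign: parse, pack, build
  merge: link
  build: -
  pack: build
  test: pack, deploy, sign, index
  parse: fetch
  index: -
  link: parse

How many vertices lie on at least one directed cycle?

7

A vertex is on a directed cycle iff it belongs to a strongly connected component of size ≥ 2 (or has a self-loop).
The vertices on cycles are {link, sign, test, fetch, merge, parse, deploy} — 7 in total.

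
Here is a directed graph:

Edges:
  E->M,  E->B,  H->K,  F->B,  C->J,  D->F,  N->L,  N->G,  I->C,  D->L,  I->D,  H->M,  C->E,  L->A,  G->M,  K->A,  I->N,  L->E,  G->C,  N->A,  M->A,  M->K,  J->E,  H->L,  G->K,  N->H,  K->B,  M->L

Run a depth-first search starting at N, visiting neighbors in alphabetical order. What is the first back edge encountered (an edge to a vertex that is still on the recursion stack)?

L→E

DFS from N (visiting neighbors in alphabetical order); mark gray on enter, black on exit:
N gray
  A gray
  A black
  G gray
    C gray
      E gray
        B gray
        B black
        M gray
          M→A: A black — skip
          K gray
            K→A: A black — skip
            K→B: B black — skip
          K black
          L gray
            L→A: A black — skip
            L→E: E is gray → back edge
First back edge: L → E.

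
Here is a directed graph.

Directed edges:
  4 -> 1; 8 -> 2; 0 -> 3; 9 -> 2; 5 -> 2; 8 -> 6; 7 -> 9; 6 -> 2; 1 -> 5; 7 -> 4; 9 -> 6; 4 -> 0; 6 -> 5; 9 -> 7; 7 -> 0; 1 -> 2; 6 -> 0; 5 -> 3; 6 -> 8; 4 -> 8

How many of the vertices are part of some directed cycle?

4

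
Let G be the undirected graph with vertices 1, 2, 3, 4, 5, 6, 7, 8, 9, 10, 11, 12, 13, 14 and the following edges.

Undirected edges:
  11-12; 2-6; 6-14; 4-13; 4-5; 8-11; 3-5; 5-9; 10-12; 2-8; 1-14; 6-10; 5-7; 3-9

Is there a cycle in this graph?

Yes

DFS, tracking each vertex's parent; an edge to a visited non-parent vertex closes a cycle.
Start from 9:
visit 9 (parent –)
  visit 3 (parent 9)
    3–9: parent, skip
    visit 5 (parent 3)
      visit 7 (parent 5)
        7–5: parent, skip
      5–3: parent, skip
      5–9: 9 visited and ≠ parent → cycle
Cycle: 9 – 3 – 5 – 9.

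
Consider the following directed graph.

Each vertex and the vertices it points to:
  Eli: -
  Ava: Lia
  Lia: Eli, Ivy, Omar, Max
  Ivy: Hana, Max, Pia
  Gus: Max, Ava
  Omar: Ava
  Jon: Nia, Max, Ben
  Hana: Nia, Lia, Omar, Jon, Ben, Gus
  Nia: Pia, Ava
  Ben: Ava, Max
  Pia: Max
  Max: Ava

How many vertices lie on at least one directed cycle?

A vertex is on a directed cycle iff it belongs to a strongly connected component of size ≥ 2 (or has a self-loop).
The vertices on cycles are {Ava, Ben, Gus, Ivy, Jon, Lia, Max, Nia, Pia, Hana, Omar} — 11 in total.

11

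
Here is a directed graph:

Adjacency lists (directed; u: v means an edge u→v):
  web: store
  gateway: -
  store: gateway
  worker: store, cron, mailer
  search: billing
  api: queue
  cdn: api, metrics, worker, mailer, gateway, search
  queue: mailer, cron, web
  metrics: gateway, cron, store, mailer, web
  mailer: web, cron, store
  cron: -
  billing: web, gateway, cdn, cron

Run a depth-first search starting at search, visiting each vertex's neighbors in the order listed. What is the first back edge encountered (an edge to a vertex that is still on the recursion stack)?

DFS from search (visiting each vertex's neighbors in the order listed); mark gray on enter, black on exit:
search gray
  billing gray
    web gray
      store gray
        gateway gray
        gateway black
      store black
    web black
    billing→gateway: gateway black — skip
    cdn gray
      api gray
        queue gray
          mailer gray
            mailer→web: web black — skip
            cron gray
            cron black
            mailer→store: store black — skip
          mailer black
          queue→cron: cron black — skip
          queue→web: web black — skip
        queue black
      api black
      metrics gray
        metrics→gateway: gateway black — skip
        metrics→cron: cron black — skip
        metrics→store: store black — skip
        metrics→mailer: mailer black — skip
        metrics→web: web black — skip
      metrics black
      worker gray
        worker→store: store black — skip
        worker→cron: cron black — skip
        worker→mailer: mailer black — skip
      worker black
      cdn→mailer: mailer black — skip
      cdn→gateway: gateway black — skip
      cdn→search: search is gray → back edge
First back edge: cdn → search.

cdn->search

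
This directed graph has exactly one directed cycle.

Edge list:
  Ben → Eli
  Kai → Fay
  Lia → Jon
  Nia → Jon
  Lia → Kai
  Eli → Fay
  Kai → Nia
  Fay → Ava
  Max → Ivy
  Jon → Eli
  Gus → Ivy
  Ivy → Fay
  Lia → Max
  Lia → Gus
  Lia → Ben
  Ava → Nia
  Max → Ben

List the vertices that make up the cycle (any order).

DFS with gray/black marking from Nia:
Nia gray
  Jon gray
    Eli gray
      Fay gray
        Ava gray
          Ava→Nia: Nia is gray → back edge
Back edge closes the cycle Nia → Jon → Eli → Fay → Ava → Nia; its vertices are {Ava, Eli, Fay, Jon, Nia}.

Ava, Eli, Fay, Jon, Nia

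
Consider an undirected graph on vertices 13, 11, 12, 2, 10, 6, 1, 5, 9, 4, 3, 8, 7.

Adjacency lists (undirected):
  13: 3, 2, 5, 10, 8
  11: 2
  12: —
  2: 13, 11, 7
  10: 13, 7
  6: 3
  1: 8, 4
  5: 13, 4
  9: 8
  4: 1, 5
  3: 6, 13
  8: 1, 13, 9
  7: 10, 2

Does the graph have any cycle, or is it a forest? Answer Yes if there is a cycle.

Yes

DFS, tracking each vertex's parent; an edge to a visited non-parent vertex closes a cycle.
Start from 7:
visit 7 (parent –)
  visit 10 (parent 7)
    visit 13 (parent 10)
      visit 3 (parent 13)
        visit 6 (parent 3)
          6–3: parent, skip
        3–13: parent, skip
      visit 2 (parent 13)
        2–13: parent, skip
        visit 11 (parent 2)
          11–2: parent, skip
        2–7: 7 visited and ≠ parent → cycle
Cycle: 7 – 10 – 13 – 2 – 7.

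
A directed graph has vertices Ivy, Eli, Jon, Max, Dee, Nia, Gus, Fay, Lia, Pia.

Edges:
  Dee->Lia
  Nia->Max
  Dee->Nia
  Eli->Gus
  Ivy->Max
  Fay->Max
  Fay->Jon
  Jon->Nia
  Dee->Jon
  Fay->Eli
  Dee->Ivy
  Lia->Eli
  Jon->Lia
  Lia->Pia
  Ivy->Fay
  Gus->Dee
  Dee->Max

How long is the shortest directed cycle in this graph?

4

For each vertex v, BFS finds the shortest path from v back to v.
The shortest such closed walk is Dee → Lia → Eli → Gus → Dee, length 4.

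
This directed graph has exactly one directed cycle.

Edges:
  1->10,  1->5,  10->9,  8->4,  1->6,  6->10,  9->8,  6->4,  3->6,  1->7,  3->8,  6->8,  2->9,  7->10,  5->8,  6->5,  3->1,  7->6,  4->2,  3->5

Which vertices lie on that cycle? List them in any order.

DFS with gray/black marking from 4:
4 gray
  2 gray
    9 gray
      8 gray
        8→4: 4 is gray → back edge
Back edge closes the cycle 4 → 2 → 9 → 8 → 4; its vertices are {2, 4, 8, 9}.

2, 4, 8, 9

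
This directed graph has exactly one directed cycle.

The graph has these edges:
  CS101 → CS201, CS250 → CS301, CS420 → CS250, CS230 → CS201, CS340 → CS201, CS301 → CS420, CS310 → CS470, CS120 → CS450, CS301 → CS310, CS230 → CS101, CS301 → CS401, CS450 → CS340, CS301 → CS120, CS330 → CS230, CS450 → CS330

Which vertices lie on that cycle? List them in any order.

CS250, CS301, CS420

DFS with gray/black marking from CS301:
CS301 gray
  CS120 gray
    CS450 gray
      CS340 gray
        CS201 gray
        CS201 black
      CS340 black
      CS330 gray
        CS230 gray
          CS230→CS201: CS201 black — skip
          CS101 gray
            CS101→CS201: CS201 black — skip
          CS101 black
        CS230 black
      CS330 black
    CS450 black
  CS120 black
  CS310 gray
    CS470 gray
    CS470 black
  CS310 black
  CS401 gray
  CS401 black
  CS420 gray
    CS250 gray
      CS250→CS301: CS301 is gray → back edge
Back edge closes the cycle CS301 → CS420 → CS250 → CS301; its vertices are {CS250, CS301, CS420}.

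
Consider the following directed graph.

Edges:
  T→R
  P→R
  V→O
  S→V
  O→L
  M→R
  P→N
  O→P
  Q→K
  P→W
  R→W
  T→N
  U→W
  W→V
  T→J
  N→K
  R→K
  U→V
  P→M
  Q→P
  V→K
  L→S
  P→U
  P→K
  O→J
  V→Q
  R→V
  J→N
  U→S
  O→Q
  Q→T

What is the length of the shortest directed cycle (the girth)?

For each vertex v, BFS finds the shortest path from v back to v.
The shortest such closed walk is O → L → S → V → O, length 4.

4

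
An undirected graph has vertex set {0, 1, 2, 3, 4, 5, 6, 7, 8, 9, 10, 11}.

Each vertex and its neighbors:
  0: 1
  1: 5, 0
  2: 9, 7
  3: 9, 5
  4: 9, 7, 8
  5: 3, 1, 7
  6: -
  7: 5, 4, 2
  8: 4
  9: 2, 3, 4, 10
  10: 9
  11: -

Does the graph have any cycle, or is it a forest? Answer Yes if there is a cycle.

Yes

DFS, tracking each vertex's parent; an edge to a visited non-parent vertex closes a cycle.
Start from 10:
visit 10 (parent –)
  visit 9 (parent 10)
    visit 2 (parent 9)
      2–9: parent, skip
      visit 7 (parent 2)
        visit 5 (parent 7)
          visit 3 (parent 5)
            3–9: 9 visited and ≠ parent → cycle
Cycle: 9 – 2 – 7 – 5 – 3 – 9.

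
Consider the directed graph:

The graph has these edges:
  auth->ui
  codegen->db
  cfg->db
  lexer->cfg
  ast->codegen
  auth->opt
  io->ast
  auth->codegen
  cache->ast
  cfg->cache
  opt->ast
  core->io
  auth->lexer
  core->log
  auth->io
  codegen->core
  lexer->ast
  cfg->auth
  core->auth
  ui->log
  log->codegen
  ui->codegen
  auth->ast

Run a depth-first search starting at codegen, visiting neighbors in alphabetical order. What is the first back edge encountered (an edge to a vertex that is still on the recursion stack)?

DFS from codegen (visiting neighbors in alphabetical order); mark gray on enter, black on exit:
codegen gray
  core gray
    auth gray
      ast gray
        ast→codegen: codegen is gray → back edge
First back edge: ast → codegen.

ast→codegen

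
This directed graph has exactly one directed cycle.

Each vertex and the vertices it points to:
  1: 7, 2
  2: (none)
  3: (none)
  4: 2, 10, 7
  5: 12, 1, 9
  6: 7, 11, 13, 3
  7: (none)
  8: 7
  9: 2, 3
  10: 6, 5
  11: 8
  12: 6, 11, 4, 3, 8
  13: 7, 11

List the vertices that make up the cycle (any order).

DFS with gray/black marking from 10:
10 gray
  6 gray
    7 gray
    7 black
    11 gray
      8 gray
        8→7: 7 black — skip
      8 black
    11 black
    13 gray
      13→7: 7 black — skip
      13→11: 11 black — skip
    13 black
    3 gray
    3 black
  6 black
  5 gray
    12 gray
      12→6: 6 black — skip
      12→11: 11 black — skip
      4 gray
        2 gray
        2 black
        4→10: 10 is gray → back edge
Back edge closes the cycle 10 → 5 → 12 → 4 → 10; its vertices are {4, 5, 10, 12}.

4, 5, 10, 12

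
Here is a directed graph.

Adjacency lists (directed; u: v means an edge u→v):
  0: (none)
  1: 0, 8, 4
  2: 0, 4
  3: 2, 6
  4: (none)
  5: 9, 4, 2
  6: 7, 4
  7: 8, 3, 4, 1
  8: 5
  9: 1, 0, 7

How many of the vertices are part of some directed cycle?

A vertex is on a directed cycle iff it belongs to a strongly connected component of size ≥ 2 (or has a self-loop).
The vertices on cycles are {1, 3, 5, 6, 7, 8, 9} — 7 in total.

7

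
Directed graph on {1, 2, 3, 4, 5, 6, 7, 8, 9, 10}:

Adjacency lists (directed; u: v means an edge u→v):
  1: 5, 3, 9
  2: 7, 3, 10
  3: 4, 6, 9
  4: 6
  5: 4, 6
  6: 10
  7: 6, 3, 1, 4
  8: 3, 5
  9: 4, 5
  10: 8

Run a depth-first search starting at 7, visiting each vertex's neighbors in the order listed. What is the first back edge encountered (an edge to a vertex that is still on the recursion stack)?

4->6

DFS from 7 (visiting each vertex's neighbors in the order listed); mark gray on enter, black on exit:
7 gray
  6 gray
    10 gray
      8 gray
        3 gray
          4 gray
            4→6: 6 is gray → back edge
First back edge: 4 → 6.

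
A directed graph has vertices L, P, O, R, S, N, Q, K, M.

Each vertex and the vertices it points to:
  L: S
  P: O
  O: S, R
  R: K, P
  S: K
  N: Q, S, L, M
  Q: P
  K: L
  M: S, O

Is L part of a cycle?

L is on a cycle iff L can reach itself via ≥1 edge.
L → S → K → L — yes.

Yes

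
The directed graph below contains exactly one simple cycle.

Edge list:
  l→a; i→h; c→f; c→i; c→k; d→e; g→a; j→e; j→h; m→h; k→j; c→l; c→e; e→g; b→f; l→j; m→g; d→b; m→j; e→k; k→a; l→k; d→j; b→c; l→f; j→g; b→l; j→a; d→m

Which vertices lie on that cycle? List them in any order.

DFS with gray/black marking from e:
e gray
  k gray
    j gray
      h gray
      h black
      a gray
      a black
      g gray
        g→a: a black — skip
      g black
      j→e: e is gray → back edge
Back edge closes the cycle e → k → j → e; its vertices are {e, j, k}.

e, j, k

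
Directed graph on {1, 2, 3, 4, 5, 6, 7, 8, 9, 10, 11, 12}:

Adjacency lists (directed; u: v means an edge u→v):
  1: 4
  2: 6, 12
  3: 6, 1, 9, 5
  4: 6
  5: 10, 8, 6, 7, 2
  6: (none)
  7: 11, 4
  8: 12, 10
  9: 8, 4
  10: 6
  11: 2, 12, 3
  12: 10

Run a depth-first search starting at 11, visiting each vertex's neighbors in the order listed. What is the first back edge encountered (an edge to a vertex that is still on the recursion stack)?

7→11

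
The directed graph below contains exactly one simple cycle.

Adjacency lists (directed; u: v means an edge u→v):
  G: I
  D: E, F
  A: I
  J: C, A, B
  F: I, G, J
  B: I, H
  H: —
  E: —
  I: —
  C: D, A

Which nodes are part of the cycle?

DFS with gray/black marking from J:
J gray
  C gray
    D gray
      E gray
      E black
      F gray
        I gray
        I black
        G gray
          G→I: I black — skip
        G black
        F→J: J is gray → back edge
Back edge closes the cycle J → C → D → F → J; its vertices are {C, D, F, J}.

C, D, F, J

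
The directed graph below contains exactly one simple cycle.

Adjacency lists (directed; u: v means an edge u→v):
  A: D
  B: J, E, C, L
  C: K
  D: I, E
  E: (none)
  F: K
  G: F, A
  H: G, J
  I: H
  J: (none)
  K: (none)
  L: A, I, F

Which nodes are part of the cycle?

DFS with gray/black marking from A:
A gray
  D gray
    I gray
      H gray
        G gray
          F gray
            K gray
            K black
          F black
          G→A: A is gray → back edge
Back edge closes the cycle A → D → I → H → G → A; its vertices are {A, D, G, H, I}.

A, D, G, H, I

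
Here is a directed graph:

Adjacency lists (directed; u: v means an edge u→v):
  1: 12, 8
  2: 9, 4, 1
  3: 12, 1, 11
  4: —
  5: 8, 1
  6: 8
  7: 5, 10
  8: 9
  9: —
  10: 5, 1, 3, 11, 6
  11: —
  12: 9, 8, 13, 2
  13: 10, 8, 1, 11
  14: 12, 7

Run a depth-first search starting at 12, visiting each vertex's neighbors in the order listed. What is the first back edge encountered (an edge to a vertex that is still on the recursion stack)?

1→12

DFS from 12 (visiting each vertex's neighbors in the order listed); mark gray on enter, black on exit:
12 gray
  9 gray
  9 black
  8 gray
    8→9: 9 black — skip
  8 black
  13 gray
    10 gray
      5 gray
        5→8: 8 black — skip
        1 gray
          1→12: 12 is gray → back edge
First back edge: 1 → 12.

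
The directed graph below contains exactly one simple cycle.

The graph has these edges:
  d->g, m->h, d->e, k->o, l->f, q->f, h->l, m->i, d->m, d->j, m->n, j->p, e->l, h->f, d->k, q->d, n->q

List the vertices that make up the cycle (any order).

d, m, n, q

DFS with gray/black marking from d:
d gray
  k gray
    o gray
    o black
  k black
  m gray
    n gray
      q gray
        q→d: d is gray → back edge
Back edge closes the cycle d → m → n → q → d; its vertices are {d, m, n, q}.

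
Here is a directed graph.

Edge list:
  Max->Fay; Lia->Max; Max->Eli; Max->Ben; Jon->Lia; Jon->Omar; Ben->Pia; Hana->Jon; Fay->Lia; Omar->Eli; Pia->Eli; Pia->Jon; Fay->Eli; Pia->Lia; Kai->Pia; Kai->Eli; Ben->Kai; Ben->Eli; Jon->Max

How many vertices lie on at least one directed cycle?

7

A vertex is on a directed cycle iff it belongs to a strongly connected component of size ≥ 2 (or has a self-loop).
The vertices on cycles are {Ben, Fay, Jon, Kai, Lia, Max, Pia} — 7 in total.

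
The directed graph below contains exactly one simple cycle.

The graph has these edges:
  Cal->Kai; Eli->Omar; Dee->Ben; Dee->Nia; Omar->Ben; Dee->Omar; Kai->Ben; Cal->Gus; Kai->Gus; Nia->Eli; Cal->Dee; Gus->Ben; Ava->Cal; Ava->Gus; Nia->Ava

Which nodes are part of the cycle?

Ava, Cal, Dee, Nia

DFS with gray/black marking from Ava:
Ava gray
  Gus gray
    Ben gray
    Ben black
  Gus black
  Cal gray
    Cal→Gus: Gus black — skip
    Kai gray
      Kai→Ben: Ben black — skip
      Kai→Gus: Gus black — skip
    Kai black
    Dee gray
      Dee→Ben: Ben black — skip
      Omar gray
        Omar→Ben: Ben black — skip
      Omar black
      Nia gray
        Nia→Ava: Ava is gray → back edge
Back edge closes the cycle Ava → Cal → Dee → Nia → Ava; its vertices are {Ava, Cal, Dee, Nia}.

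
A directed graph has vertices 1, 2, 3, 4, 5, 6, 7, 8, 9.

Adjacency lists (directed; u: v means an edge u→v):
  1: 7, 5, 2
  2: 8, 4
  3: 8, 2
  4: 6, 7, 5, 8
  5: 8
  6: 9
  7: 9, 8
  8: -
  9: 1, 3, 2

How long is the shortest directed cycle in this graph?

3

For each vertex v, BFS finds the shortest path from v back to v.
The shortest such closed walk is 7 → 9 → 1 → 7, length 3.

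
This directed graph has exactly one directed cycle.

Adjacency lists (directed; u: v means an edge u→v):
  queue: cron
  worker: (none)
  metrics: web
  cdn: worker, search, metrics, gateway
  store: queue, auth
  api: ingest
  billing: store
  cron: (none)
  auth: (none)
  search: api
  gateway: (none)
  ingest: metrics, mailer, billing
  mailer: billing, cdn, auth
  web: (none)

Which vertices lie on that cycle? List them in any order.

api, cdn, ingest, mailer, search

DFS with gray/black marking from ingest:
ingest gray
  metrics gray
    web gray
    web black
  metrics black
  mailer gray
    billing gray
      store gray
        queue gray
          cron gray
          cron black
        queue black
        auth gray
        auth black
      store black
    billing black
    cdn gray
      worker gray
      worker black
      search gray
        api gray
          api→ingest: ingest is gray → back edge
Back edge closes the cycle ingest → mailer → cdn → search → api → ingest; its vertices are {api, cdn, ingest, mailer, search}.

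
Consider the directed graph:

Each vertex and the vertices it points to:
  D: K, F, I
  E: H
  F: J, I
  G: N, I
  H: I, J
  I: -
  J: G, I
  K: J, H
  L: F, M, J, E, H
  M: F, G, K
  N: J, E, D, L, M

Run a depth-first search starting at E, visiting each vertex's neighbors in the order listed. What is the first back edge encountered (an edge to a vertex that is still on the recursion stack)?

N->J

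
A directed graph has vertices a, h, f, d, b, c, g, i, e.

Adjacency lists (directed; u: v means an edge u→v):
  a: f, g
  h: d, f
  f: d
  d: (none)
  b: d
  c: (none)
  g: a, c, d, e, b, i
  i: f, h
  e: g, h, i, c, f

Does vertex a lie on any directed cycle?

a is on a cycle iff a can reach itself via ≥1 edge.
a → g → a — yes.

Yes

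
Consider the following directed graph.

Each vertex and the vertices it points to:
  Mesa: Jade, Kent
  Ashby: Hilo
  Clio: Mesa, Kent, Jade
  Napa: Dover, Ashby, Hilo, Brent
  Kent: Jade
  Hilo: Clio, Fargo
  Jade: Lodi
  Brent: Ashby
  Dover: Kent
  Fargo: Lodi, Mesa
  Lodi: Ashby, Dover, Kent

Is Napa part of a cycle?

No

Napa lies on a cycle iff there is a path from Napa back to itself.
Exploring from Napa, it never reaches itself; equivalently, its strongly connected component is a singleton.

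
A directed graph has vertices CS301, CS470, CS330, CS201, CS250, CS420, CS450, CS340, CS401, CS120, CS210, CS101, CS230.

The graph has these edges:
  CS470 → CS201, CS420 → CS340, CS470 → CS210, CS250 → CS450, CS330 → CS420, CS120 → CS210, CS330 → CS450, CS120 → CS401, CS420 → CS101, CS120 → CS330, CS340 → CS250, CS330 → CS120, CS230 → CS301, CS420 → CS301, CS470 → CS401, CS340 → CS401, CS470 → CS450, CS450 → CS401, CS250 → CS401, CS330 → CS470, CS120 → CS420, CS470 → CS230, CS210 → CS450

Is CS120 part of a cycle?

Yes

CS120 is on a cycle iff CS120 can reach itself via ≥1 edge.
CS120 → CS330 → CS120 — yes.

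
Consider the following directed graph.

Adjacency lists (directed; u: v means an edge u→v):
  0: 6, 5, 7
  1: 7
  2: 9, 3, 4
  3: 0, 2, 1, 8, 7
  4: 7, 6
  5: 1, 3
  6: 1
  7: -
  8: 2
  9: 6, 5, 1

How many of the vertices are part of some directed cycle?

6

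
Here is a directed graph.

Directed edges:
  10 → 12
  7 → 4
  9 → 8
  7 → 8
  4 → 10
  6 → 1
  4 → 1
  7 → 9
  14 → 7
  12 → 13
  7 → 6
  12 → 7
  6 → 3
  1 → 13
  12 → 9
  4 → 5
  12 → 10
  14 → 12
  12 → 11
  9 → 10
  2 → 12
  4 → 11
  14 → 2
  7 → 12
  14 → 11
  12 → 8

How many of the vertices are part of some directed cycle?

A vertex is on a directed cycle iff it belongs to a strongly connected component of size ≥ 2 (or has a self-loop).
The vertices on cycles are {4, 7, 9, 10, 12} — 5 in total.

5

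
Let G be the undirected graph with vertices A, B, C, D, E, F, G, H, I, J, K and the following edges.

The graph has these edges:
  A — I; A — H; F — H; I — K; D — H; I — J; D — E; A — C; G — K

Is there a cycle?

No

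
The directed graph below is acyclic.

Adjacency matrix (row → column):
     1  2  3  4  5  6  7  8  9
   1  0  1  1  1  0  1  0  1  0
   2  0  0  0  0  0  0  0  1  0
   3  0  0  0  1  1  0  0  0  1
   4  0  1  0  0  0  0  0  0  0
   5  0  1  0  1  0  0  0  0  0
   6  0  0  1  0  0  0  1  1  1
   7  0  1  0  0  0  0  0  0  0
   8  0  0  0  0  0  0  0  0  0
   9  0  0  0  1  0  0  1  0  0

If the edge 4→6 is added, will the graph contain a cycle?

Adding 4→6 creates a cycle iff 6 can already reach 4.
Path from 6: 6 → 9 → 4.
So 6 → … → 4 → 6 is a cycle.

Yes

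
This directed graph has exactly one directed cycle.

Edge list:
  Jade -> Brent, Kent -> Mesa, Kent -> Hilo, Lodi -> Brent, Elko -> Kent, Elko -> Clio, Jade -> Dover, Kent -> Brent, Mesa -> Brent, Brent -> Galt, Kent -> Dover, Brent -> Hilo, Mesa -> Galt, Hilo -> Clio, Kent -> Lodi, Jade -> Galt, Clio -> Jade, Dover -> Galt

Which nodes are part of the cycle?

DFS with gray/black marking from Clio:
Clio gray
  Jade gray
    Galt gray
    Galt black
    Brent gray
      Hilo gray
        Hilo→Clio: Clio is gray → back edge
Back edge closes the cycle Clio → Jade → Brent → Hilo → Clio; its vertices are {Clio, Hilo, Jade, Brent}.

Clio, Hilo, Jade, Brent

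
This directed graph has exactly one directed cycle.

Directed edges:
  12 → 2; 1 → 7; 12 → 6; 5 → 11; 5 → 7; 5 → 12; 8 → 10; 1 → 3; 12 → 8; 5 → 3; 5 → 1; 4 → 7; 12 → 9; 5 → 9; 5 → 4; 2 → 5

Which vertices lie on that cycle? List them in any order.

DFS with gray/black marking from 5:
5 gray
  9 gray
  9 black
  12 gray
    8 gray
      10 gray
      10 black
    8 black
    6 gray
    6 black
    12→9: 9 black — skip
    2 gray
      2→5: 5 is gray → back edge
Back edge closes the cycle 5 → 12 → 2 → 5; its vertices are {2, 5, 12}.

2, 5, 12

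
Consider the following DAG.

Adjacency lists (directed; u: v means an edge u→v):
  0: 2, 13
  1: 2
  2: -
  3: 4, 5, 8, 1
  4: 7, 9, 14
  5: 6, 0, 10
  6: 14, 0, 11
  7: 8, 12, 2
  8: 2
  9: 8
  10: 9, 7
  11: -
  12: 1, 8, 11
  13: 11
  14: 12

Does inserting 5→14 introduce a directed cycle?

No

Adding 5→14 creates a cycle iff 14 can already reach 5.
Explore from 14: no path reaches 5. The graph stays acyclic.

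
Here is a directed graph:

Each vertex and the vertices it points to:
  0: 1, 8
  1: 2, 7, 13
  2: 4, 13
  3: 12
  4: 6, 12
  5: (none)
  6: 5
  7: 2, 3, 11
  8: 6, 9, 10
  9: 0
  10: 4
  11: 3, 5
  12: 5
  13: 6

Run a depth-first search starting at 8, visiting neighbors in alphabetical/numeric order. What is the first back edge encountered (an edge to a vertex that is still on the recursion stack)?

DFS from 8 (visiting neighbors in alphabetical/numeric order); mark gray on enter, black on exit:
8 gray
  6 gray
    5 gray
    5 black
  6 black
  9 gray
    0 gray
      1 gray
        2 gray
          4 gray
            4→6: 6 black — skip
            12 gray
              12→5: 5 black — skip
            12 black
          4 black
          13 gray
            13→6: 6 black — skip
          13 black
        2 black
        7 gray
          7→2: 2 black — skip
          3 gray
            3→12: 12 black — skip
          3 black
          11 gray
            11→3: 3 black — skip
            11→5: 5 black — skip
          11 black
        7 black
        1→13: 13 black — skip
      1 black
      0→8: 8 is gray → back edge
First back edge: 0 → 8.

0→8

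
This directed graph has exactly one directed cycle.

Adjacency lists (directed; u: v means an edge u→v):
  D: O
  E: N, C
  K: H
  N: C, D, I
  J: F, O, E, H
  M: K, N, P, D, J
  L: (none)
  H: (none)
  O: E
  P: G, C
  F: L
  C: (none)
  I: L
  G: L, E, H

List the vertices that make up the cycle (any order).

DFS with gray/black marking from N:
N gray
  C gray
  C black
  D gray
    O gray
      E gray
        E→N: N is gray → back edge
Back edge closes the cycle N → D → O → E → N; its vertices are {D, E, N, O}.

D, E, N, O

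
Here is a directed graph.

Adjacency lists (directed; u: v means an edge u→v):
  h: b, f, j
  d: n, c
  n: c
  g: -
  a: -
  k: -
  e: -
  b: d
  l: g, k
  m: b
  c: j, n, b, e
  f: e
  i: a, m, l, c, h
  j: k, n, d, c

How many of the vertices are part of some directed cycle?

A vertex is on a directed cycle iff it belongs to a strongly connected component of size ≥ 2 (or has a self-loop).
The vertices on cycles are {b, c, d, j, n} — 5 in total.

5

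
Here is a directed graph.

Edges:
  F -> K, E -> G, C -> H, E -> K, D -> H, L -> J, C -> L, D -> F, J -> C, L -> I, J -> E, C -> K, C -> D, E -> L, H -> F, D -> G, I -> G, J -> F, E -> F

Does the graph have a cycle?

DFS with white/gray/black marking, starting from F:
F gray
  K gray
  K black
F black
C gray
  H gray
    H→F: F black — skip
  H black
  D gray
    G gray
    G black
    D→H: H black — skip
    D→F: F black — skip
  D black
  C→K: K black — skip
  L gray
    I gray
      I→G: G black — skip
    I black
    J gray
      E gray
        E→K: K black — skip
        E→L: L is gray → back edge
Back edge found, so a cycle exists: L → J → E → L.

Yes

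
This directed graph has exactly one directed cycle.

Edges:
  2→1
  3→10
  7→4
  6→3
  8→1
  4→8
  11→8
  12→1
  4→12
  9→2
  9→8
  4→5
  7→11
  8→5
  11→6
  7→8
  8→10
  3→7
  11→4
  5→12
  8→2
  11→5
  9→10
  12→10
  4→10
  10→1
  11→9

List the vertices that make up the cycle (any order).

3, 6, 7, 11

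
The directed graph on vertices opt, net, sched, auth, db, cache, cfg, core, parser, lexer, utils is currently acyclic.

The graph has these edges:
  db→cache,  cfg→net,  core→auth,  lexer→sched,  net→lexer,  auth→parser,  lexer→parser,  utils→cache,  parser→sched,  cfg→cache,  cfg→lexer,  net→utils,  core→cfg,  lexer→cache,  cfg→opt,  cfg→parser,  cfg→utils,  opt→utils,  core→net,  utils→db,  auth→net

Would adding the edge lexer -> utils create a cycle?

No

Adding lexer→utils creates a cycle iff utils can already reach lexer.
Explore from utils: no path reaches lexer. The graph stays acyclic.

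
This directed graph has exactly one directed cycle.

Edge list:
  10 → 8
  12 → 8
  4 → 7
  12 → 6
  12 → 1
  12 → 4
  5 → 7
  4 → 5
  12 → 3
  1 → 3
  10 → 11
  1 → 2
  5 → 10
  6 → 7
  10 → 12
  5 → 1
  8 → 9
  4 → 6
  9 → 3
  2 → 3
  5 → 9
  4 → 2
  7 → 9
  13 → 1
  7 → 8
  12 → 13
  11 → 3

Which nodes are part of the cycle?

4, 5, 10, 12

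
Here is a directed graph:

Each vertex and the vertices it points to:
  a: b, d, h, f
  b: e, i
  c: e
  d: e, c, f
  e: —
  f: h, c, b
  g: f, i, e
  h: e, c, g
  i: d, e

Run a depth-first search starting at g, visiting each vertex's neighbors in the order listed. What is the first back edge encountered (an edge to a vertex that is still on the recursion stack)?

h→g

DFS from g (visiting each vertex's neighbors in the order listed); mark gray on enter, black on exit:
g gray
  f gray
    h gray
      e gray
      e black
      c gray
        c→e: e black — skip
      c black
      h→g: g is gray → back edge
First back edge: h → g.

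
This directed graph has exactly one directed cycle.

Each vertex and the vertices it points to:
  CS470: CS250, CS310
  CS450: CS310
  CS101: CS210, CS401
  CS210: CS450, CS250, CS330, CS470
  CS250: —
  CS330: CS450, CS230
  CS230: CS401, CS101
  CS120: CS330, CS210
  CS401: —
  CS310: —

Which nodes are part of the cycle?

CS101, CS210, CS230, CS330

DFS with gray/black marking from CS330:
CS330 gray
  CS450 gray
    CS310 gray
    CS310 black
  CS450 black
  CS230 gray
    CS401 gray
    CS401 black
    CS101 gray
      CS210 gray
        CS210→CS450: CS450 black — skip
        CS250 gray
        CS250 black
        CS210→CS330: CS330 is gray → back edge
Back edge closes the cycle CS330 → CS230 → CS101 → CS210 → CS330; its vertices are {CS101, CS210, CS230, CS330}.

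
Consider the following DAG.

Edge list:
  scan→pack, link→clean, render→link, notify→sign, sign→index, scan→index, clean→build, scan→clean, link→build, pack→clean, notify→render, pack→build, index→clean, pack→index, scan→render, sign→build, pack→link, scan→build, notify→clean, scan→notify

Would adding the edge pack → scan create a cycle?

Adding pack→scan creates a cycle iff scan can already reach pack.
Path from scan: scan → pack.
So scan → … → pack → scan is a cycle.

Yes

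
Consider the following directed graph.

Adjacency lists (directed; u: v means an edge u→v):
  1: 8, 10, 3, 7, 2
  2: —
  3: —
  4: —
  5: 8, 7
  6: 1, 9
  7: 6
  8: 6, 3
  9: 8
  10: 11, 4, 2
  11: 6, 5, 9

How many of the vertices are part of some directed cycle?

8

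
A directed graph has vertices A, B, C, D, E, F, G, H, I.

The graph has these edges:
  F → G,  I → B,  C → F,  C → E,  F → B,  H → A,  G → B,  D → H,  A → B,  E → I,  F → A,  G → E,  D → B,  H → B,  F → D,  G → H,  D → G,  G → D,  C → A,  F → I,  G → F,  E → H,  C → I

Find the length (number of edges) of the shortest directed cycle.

2

For each vertex v, BFS finds the shortest path from v back to v.
The shortest such closed walk is F → G → F, length 2.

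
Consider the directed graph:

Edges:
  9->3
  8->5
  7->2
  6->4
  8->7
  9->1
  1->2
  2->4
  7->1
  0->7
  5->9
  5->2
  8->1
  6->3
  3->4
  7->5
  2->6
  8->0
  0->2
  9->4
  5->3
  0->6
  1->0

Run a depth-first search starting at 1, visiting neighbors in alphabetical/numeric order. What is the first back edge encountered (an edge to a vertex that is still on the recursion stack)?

DFS from 1 (visiting neighbors in alphabetical/numeric order); mark gray on enter, black on exit:
1 gray
  0 gray
    2 gray
      4 gray
      4 black
      6 gray
        3 gray
          3→4: 4 black — skip
        3 black
        6→4: 4 black — skip
      6 black
    2 black
    0→6: 6 black — skip
    7 gray
      7→1: 1 is gray → back edge
First back edge: 7 → 1.

7->1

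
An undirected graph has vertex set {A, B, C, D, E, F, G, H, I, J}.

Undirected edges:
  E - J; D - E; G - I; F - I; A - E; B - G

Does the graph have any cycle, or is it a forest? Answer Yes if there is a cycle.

No

DFS, tracking each vertex's parent; an edge to a visited non-parent vertex closes a cycle.
Start from I:
visit I (parent –)
  visit G (parent I)
    G–I: parent, skip
    visit B (parent G)
      B–G: parent, skip
  visit F (parent I)
    F–I: parent, skip
visit A (parent –)
  visit E (parent A)
    visit D (parent E)
      D–E: parent, skip
    visit J (parent E)
      J–E: parent, skip
    E–A: parent, skip
visit C (parent –)
visit H (parent –)
No non-parent visited neighbor found — the graph is a forest.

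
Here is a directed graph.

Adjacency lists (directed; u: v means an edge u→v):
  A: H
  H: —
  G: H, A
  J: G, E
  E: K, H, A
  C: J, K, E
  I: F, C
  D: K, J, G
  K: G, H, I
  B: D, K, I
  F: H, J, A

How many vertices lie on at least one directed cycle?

6

A vertex is on a directed cycle iff it belongs to a strongly connected component of size ≥ 2 (or has a self-loop).
The vertices on cycles are {C, E, F, I, J, K} — 6 in total.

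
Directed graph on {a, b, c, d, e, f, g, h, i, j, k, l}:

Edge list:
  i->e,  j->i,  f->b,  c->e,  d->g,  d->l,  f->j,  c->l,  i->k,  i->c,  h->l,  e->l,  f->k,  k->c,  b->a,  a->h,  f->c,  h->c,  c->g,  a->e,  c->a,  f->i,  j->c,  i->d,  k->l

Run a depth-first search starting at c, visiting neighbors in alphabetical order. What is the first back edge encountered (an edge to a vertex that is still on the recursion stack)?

h->c

DFS from c (visiting neighbors in alphabetical order); mark gray on enter, black on exit:
c gray
  a gray
    e gray
      l gray
      l black
    e black
    h gray
      h→c: c is gray → back edge
First back edge: h → c.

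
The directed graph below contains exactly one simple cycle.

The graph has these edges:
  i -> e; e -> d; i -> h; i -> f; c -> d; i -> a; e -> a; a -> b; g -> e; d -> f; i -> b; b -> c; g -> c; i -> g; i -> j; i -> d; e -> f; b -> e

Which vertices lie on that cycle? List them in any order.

a, b, e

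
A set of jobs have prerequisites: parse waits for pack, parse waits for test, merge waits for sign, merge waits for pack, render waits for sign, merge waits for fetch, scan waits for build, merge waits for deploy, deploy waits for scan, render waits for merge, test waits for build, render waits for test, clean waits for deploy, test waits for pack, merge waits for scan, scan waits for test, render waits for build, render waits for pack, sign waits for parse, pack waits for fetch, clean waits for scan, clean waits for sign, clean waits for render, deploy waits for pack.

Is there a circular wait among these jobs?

DFS with white/gray/black marking, starting from sign:
sign gray
  parse gray
    pack gray
      fetch gray
      fetch black
    pack black
    test gray
      build gray
      build black
      test→pack: pack black — skip
    test black
  parse black
sign black
deploy gray
  deploy→pack: pack black — skip
  scan gray
    scan→build: build black — skip
    scan→test: test black — skip
  scan black
deploy black
merge gray
  merge→fetch: fetch black — skip
  merge→deploy: deploy black — skip
  merge→pack: pack black — skip
  merge→sign: sign black — skip
  merge→scan: scan black — skip
merge black
render gray
  render→merge: merge black — skip
  render→build: build black — skip
  render→sign: sign black — skip
  render→pack: pack black — skip
  render→test: test black — skip
render black
clean gray
  clean→deploy: deploy black — skip
  clean→render: render black — skip
  clean→scan: scan black — skip
  clean→sign: sign black — skip
clean black
Every edge goes to a white or black vertex — no back edge, so the graph is acyclic.

No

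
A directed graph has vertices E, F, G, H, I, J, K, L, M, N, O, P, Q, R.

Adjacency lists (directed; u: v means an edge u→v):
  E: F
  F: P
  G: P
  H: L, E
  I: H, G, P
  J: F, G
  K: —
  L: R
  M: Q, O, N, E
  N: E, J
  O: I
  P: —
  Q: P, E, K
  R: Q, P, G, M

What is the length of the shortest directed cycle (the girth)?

For each vertex v, BFS finds the shortest path from v back to v.
The shortest such closed walk is R → M → O → I → H → L → R, length 6.

6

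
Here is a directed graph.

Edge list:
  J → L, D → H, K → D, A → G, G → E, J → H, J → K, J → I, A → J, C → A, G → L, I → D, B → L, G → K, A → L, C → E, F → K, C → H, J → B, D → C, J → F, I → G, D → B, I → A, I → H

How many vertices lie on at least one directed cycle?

8

A vertex is on a directed cycle iff it belongs to a strongly connected component of size ≥ 2 (or has a self-loop).
The vertices on cycles are {A, C, D, F, G, I, J, K} — 8 in total.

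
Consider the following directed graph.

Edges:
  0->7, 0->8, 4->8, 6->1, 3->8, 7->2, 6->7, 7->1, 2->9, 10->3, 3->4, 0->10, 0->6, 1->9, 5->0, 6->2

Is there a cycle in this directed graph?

DFS with white/gray/black marking, starting from 5:
5 gray
  0 gray
    10 gray
      3 gray
        8 gray
        8 black
        4 gray
          4→8: 8 black — skip
        4 black
      3 black
    10 black
    7 gray
      1 gray
        9 gray
        9 black
      1 black
      2 gray
        2→9: 9 black — skip
      2 black
    7 black
    6 gray
      6→2: 2 black — skip
      6→1: 1 black — skip
      6→7: 7 black — skip
    6 black
    0→8: 8 black — skip
  0 black
5 black
Every edge goes to a white or black vertex — no back edge, so the graph is acyclic.

No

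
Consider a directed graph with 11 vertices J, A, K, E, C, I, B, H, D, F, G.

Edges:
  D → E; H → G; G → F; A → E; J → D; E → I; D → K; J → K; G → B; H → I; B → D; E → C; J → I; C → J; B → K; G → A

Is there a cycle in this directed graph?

Yes

DFS with white/gray/black marking, starting from B:
B gray
  D gray
    E gray
      C gray
        J gray
          I gray
          I black
          K gray
          K black
          J→D: D is gray → back edge
Back edge found, so a cycle exists: D → E → C → J → D.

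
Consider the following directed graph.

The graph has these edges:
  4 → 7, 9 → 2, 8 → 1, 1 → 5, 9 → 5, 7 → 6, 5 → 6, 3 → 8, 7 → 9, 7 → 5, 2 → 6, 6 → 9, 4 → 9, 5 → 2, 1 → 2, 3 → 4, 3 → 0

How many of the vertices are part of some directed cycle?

4

A vertex is on a directed cycle iff it belongs to a strongly connected component of size ≥ 2 (or has a self-loop).
The vertices on cycles are {2, 5, 6, 9} — 4 in total.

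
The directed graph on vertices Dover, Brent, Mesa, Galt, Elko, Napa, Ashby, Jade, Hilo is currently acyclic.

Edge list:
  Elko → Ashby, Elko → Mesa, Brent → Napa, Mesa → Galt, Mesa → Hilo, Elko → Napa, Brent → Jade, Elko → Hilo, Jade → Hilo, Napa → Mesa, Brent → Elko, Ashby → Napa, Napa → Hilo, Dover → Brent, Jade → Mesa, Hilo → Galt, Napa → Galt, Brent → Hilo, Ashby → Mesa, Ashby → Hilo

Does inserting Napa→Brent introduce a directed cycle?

Yes

Adding Napa→Brent creates a cycle iff Brent can already reach Napa.
Path from Brent: Brent → Napa.
So Brent → … → Napa → Brent is a cycle.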